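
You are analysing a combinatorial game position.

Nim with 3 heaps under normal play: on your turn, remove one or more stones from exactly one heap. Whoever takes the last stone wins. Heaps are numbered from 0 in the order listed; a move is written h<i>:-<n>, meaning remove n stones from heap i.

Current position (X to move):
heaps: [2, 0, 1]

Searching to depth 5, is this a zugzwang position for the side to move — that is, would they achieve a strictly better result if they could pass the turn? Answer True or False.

ply 1, X at (2,0,1) | h0:-1=+1→(1,0,1)*; h0:-2=-1→(0,0,1); h2:-1=-1→(2,0,0)
ply 2, O at (1,0,1) | h0:-1=-1→(0,0,1)*; h2:-1=-1→(1,0,0)
ply 3, X at (0,0,1) | h2:-1=+1→(0,0,0)*
ply 4: (0,0,0) is terminal -1 (O); from (2,0,1) depth 5
suppose X passes — search the same position with O to move:
pass> ply 1, O at (2,0,1) | h0:-1=+1→(1,0,1)*; h0:-2=-1→(0,0,1); h2:-1=-1→(2,0,0)
pass> ply 2, X at (1,0,1) | h0:-1=-1→(0,0,1)*; h2:-1=-1→(1,0,0)
pass> ply 3, O at (0,0,1) | h2:-1=+1→(0,0,0)*
pass> ply 4: (0,0,0) is terminal -1 (X); from (2,0,1) depth 5
for X: play +1, pass -1

zugzwang((2,0,1), X) = False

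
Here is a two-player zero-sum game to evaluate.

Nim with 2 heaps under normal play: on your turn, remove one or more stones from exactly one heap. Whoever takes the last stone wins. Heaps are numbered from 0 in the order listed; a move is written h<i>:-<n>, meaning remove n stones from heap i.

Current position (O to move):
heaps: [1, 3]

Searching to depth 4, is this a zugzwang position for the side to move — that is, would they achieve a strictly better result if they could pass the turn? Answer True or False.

zugzwang((1,3), O) = False

p1 O@[(1,3)]: h0:-1[(0,3)]-1 h1:-1[(1,2)]-1 h1:-2[(1,1)]+1* h1:-3[(1,0)]-1
p2 X@[(1,1)]: h0:-1[(0,1)]-1* h1:-1[(1,0)]-1
p3 O@[(0,1)]: h1:-1[(0,0)]+1*
p4 X@[(0,0)] terminal -1; root [(1,3)] d4
suppose O passes — search the same position with X to move:
pass> p1 X@[(1,3)]: h0:-1[(0,3)]-1 h1:-1[(1,2)]-1 h1:-2[(1,1)]+1* h1:-3[(1,0)]-1
pass> p2 O@[(1,1)]: h0:-1[(0,1)]-1* h1:-1[(1,0)]-1
pass> p3 X@[(0,1)]: h1:-1[(0,0)]+1*
pass> p4 O@[(0,0)] terminal -1; root [(1,3)] d4
for O: play +1, pass -1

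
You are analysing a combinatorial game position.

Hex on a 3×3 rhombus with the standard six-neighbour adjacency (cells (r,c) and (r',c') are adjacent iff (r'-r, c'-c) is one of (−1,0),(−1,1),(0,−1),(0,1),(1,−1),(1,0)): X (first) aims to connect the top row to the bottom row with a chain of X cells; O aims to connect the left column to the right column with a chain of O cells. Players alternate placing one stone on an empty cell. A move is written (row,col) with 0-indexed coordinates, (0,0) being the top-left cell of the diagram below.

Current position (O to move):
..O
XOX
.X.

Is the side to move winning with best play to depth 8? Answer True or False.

O winning at [..O/XOX/.X.]: True

ply 1, O at ..O/XOX/.X. | (0,0)=+1→O.O/XOX/.X.*; (0,1)=+1→.OO/XOX/.X.; (2,0)=+1→..O/XOX/OX.; (2,2)=-1→..O/XOX/.XO
ply 2, X at O.O/XOX/.X. | (0,1)=-1→OXO/XOX/.X.*; (2,0)=-1→O.O/XOX/XX.; (2,2)=-1→O.O/XOX/.XX
ply 3, O at OXO/XOX/.X. | (2,0)=+1→OXO/XOX/OX.*; (2,2)=-1→OXO/XOX/.XO
ply 4: OXO/XOX/OX. is terminal -1 (X); from ..O/XOX/.X. depth 8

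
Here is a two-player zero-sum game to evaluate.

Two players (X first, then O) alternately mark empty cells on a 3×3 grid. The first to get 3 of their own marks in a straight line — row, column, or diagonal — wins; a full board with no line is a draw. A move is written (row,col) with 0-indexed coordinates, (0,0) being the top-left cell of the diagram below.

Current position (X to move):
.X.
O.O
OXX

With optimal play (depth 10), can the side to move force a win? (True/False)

p1 X@[.X./O.O/OXX]: (0,0)[XX./O.O/OXX]-1 (0,2)[.XX/O.O/OXX]-1 (1,1)[.X./OXO/OXX]+1*
p2 O@[.X./OXO/OXX] terminal -1; root [.X./O.O/OXX] d10

X winning at [.X./O.O/OXX]: True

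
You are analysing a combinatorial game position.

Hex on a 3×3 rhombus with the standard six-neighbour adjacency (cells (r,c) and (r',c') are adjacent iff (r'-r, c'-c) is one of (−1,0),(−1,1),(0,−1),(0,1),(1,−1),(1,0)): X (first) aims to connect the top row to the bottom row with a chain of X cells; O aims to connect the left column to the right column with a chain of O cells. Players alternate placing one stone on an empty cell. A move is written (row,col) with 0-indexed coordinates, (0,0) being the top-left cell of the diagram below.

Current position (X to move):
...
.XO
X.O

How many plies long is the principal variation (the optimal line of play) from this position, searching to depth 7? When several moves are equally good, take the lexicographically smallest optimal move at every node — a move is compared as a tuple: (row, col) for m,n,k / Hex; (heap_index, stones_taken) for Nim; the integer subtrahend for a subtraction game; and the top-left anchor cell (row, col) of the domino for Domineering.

p1 X@[.../.XO/X.O]: (0,0)[X../.XO/X.O]+1* (0,1)[.X./.XO/X.O]+1 (0,2)[..X/.XO/X.O]+1 (1,0)[.../XXO/X.O]+1 (2,1)[.../.XO/XXO]+1
p2 O@[X../.XO/X.O]: (0,1)[XO./.XO/X.O]-1* (0,2)[X.O/.XO/X.O]-1 (1,0)[X../OXO/X.O]-1 (2,1)[X../.XO/XOO]-1
p3 X@[XO./.XO/X.O]: (0,2)[XOX/.XO/X.O]+1* (1,0)[XO./XXO/X.O]+1 (2,1)[XO./.XO/XXO]+1
p4 O@[XOX/.XO/X.O] terminal -1; root [.../.XO/X.O] d7

PV length from [.../.XO/X.O]: 3 plies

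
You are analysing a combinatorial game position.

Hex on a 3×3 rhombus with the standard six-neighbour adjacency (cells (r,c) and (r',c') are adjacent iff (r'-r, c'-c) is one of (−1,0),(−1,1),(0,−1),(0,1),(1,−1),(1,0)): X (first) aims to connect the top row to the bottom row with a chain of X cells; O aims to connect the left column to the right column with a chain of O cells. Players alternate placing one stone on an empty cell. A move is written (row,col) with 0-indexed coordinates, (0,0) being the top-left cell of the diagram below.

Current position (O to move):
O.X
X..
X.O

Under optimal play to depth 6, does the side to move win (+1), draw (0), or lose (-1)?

[O.X/X../X.O] O move#1: (0,1):-1/OOX/X../X.O*, (1,1):-1/O.X/XO./X.O, (1,2):-1/O.X/X.O/X.O, (2,1):-1/O.X/X../XOO
[OOX/X../X.O] X move#2: (1,1):+1/OOX/XX./X.O*, (1,2):+1/OOX/X.X/X.O, (2,1):+1/OOX/X../XXO
[OOX/XX./X.O] end (terminal -1, O#3); searched O.X/X../X.O to 6

value(O.X/X../X.O, O) = -1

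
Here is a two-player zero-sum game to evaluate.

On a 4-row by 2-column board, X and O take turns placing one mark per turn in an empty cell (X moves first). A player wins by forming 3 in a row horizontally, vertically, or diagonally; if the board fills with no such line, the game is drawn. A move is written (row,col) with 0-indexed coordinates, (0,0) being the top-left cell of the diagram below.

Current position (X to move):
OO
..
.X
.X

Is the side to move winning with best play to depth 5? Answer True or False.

ply 1, X at OO/../.X/.X | (1,0)=+0→OO/X./.X/.X; (1,1)=+1→OO/.X/.X/.X*; (2,0)=+0→OO/../XX/.X; (3,0)=+0→OO/../.X/XX
ply 2: OO/.X/.X/.X is terminal -1 (O); from OO/../.X/.X depth 5

X winning at [OO/../.X/.X]: True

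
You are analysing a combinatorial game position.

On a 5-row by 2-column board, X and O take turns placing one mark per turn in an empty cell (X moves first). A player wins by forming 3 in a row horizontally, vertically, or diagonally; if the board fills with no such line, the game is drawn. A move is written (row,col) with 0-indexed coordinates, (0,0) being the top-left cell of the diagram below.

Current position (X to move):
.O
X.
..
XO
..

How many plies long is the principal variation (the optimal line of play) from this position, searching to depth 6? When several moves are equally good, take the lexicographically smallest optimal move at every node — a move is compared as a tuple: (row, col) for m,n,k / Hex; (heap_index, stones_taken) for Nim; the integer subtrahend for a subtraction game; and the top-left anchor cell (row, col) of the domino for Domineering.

PV length from [.O/X./../XO/..]: 1 ply

p1 X@[.O/X./../XO/..]: (0,0)[XO/X./../XO/..]+0 (1,1)[.O/XX/../XO/..]+0 (2,0)[.O/X./X./XO/..]+1* (2,1)[.O/X./.X/XO/..]+0 (4,0)[.O/X./../XO/X.]+0 (4,1)[.O/X./../XO/.X]+0
p2 O@[.O/X./X./XO/..] terminal -1; root [.O/X./../XO/..] d6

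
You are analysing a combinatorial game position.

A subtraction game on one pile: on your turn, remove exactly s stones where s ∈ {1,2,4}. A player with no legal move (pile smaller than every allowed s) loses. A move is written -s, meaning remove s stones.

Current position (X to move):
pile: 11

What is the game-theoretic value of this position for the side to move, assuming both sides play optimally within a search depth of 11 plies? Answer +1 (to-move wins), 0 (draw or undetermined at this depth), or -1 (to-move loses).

ply 1, X at 11 | -1=-1→10; -2=+1→9*; -4=-1→7
ply 2, O at 9 | -1=-1→8*; -2=-1→7; -4=-1→5
ply 3, X at 8 | -1=-1→7; -2=+1→6*; -4=-1→4
ply 4, O at 6 | -1=-1→5*; -2=-1→4; -4=-1→2
ply 5, X at 5 | -1=-1→4; -2=+1→3*; -4=-1→1
ply 6, O at 3 | -1=-1→2*; -2=-1→1
ply 7, X at 2 | -1=-1→1; -2=+1→0*
ply 8: 0 is terminal -1 (O); from 11 depth 11

value(11, X) = +1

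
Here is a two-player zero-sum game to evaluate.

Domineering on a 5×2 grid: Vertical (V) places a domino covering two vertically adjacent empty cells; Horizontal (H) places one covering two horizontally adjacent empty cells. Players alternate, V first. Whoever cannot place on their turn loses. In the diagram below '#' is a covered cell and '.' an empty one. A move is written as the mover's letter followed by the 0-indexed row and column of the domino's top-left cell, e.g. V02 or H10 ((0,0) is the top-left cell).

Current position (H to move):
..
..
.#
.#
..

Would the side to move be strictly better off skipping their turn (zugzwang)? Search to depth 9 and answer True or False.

zugzwang(../../.#/.#/.., H) = False

ply 1, H at ../../.#/.#/.. | H00=+1→##/../.#/.#/..*; H10=+1→../##/.#/.#/..; H40=-1→../../.#/.#/##
ply 2, V at ##/../.#/.#/.. | V10=-1→##/#./##/.#/..*; V20=-1→##/../##/##/..; V30=-1→##/../.#/##/#.
ply 3, H at ##/#./##/.#/.. | H40=+1→##/#./##/.#/##*
ply 4: ##/#./##/.#/## is terminal -1 (V); from ../../.#/.#/.. depth 9
if H skipped the turn, V would face:
~ ply 1, V at ../../.#/.#/.. | V00=+1→#./#./.#/.#/..*; V01=+1→.#/.#/.#/.#/..; V10=+1→../#./##/.#/..; V20=-1→../../##/##/..; V30=-1→../../.#/##/#.
~ ply 2, H at #./#./.#/.#/.. | H40=-1→#./#./.#/.#/##*
~ ply 3, V at #./#./.#/.#/## | V01=+1→##/##/.#/.#/##*; V20=+1→#./#./##/##/##
~ ply 4: ##/##/.#/.#/## is terminal -1 (H); from ../../.#/.#/.. depth 9
compare (H): move=+1 vs pass=-1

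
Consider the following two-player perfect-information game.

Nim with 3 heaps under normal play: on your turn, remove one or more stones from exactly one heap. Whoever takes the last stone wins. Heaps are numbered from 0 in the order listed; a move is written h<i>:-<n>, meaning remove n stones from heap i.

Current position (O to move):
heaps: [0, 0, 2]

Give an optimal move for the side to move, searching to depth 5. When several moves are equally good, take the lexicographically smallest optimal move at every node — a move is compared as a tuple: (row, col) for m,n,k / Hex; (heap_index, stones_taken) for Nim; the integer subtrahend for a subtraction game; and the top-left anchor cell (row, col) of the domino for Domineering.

O's best at [(0,0,2)]: h2:-2

p1 O@[(0,0,2)]: h2:-1[(0,0,1)]-1 h2:-2[(0,0,0)]+1*
p2 X@[(0,0,0)] terminal -1; root [(0,0,2)] d5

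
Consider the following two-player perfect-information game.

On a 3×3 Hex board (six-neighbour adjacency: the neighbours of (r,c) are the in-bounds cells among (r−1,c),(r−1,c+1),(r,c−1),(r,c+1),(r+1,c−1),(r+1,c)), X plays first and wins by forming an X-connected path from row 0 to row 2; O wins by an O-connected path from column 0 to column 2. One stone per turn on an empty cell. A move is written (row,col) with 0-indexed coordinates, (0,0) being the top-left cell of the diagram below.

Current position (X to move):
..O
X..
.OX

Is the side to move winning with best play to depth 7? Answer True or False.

p1 X@[..O/X../.OX]: (0,0)[X.O/X../.OX]-1 (0,1)[.XO/X../.OX]-1 (1,1)[..O/XX./.OX]+1* (1,2)[..O/X.X/.OX]+1 (2,0)[..O/X../XOX]+1
p2 O@[..O/XX./.OX]: (0,0)[O.O/XX./.OX]-1* (0,1)[.OO/XX./.OX]-1 (1,2)[..O/XXO/.OX]-1 (2,0)[..O/XX./OOX]-1
p3 X@[O.O/XX./.OX]: (0,1)[OXO/XX./.OX]+1* (1,2)[O.O/XXX/.OX]-1 (2,0)[O.O/XX./XOX]-1
p4 O@[OXO/XX./.OX]: (1,2)[OXO/XXO/.OX]-1* (2,0)[OXO/XX./OOX]-1
p5 X@[OXO/XXO/.OX]: (2,0)[OXO/XXO/XOX]+1*
p6 O@[OXO/XXO/XOX] terminal -1; root [..O/X../.OX] d7

X winning at [..O/X../.OX]: True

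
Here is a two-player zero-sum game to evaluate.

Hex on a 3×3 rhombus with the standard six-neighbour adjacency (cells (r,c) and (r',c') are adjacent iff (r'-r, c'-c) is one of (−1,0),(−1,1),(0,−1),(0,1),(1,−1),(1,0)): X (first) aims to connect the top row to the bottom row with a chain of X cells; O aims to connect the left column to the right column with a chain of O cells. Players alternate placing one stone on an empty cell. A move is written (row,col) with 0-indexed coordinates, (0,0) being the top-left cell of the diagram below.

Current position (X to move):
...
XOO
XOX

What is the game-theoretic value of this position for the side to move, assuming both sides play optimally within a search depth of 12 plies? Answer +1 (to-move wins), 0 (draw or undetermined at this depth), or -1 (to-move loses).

p1 X@[.../XOO/XOX]: (0,0)[X../XOO/XOX]+1* (0,1)[.X./XOO/XOX]+1 (0,2)[..X/XOO/XOX]+1
p2 O@[X../XOO/XOX] terminal -1; root [.../XOO/XOX] d12

value(.../XOO/XOX, X) = +1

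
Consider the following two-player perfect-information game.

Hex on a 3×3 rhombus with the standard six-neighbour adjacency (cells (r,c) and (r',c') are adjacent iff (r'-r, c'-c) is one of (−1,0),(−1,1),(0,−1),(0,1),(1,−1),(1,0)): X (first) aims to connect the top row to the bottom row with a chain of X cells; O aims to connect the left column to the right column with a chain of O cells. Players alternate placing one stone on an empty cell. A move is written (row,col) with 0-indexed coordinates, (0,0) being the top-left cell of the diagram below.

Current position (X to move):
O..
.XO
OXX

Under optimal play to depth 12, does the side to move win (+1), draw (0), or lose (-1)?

ply 1, X at O../.XO/OXX | (0,1)=+1→OX./.XO/OXX*; (0,2)=+1→O.X/.XO/OXX; (1,0)=+1→O../XXO/OXX
ply 2: OX./.XO/OXX is terminal -1 (O); from O../.XO/OXX depth 12

value(O../.XO/OXX, X) = +1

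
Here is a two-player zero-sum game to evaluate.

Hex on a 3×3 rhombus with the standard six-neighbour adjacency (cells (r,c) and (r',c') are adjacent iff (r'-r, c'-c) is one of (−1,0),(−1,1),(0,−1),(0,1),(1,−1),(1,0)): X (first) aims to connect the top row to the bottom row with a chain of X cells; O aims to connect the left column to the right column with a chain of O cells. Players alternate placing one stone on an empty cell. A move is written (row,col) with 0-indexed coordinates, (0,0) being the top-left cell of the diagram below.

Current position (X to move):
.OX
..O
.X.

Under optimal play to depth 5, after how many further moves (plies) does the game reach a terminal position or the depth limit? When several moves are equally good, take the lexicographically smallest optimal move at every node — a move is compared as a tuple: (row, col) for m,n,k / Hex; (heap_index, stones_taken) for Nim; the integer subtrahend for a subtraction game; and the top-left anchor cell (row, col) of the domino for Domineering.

PV length from [.OX/..O/.X.]: 1 ply

ply 1, X at .OX/..O/.X. | (0,0)=-1→XOX/..O/.X.; (1,0)=-1→.OX/X.O/.X.; (1,1)=+1→.OX/.XO/.X.*; (2,0)=-1→.OX/..O/XX.; (2,2)=-1→.OX/..O/.XX
ply 2: .OX/.XO/.X. is terminal -1 (O); from .OX/..O/.X. depth 5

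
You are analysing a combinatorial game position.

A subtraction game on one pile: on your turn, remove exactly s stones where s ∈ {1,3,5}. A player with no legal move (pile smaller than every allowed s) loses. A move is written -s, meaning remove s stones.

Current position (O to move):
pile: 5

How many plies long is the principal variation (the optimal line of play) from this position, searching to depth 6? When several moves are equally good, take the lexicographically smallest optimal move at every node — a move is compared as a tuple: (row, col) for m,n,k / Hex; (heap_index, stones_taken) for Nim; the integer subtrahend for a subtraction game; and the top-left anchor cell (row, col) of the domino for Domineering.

PV length from [5]: 5 plies

ply 1, O at 5 | -1=+1→4*; -3=+1→2; -5=+1→0
ply 2, X at 4 | -1=-1→3*; -3=-1→1
ply 3, O at 3 | -1=+1→2*; -3=+1→0
ply 4, X at 2 | -1=-1→1*
ply 5, O at 1 | -1=+1→0*
ply 6: 0 is terminal -1 (X); from 5 depth 6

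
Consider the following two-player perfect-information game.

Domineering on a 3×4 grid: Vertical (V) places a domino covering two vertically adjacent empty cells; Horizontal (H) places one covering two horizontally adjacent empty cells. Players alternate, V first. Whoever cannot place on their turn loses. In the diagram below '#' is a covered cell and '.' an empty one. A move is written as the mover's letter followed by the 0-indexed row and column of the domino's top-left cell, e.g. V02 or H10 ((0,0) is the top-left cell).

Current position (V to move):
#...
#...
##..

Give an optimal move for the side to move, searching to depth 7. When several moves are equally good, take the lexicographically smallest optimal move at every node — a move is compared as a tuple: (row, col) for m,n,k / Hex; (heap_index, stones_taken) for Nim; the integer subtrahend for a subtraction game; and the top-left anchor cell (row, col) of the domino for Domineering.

V's best at [#.../#.../##..]: V02

[#.../#.../##..] V move#1: V01:-1/##../##../##.., V02:+1/#.#./#.#./##..*, V03:-1/#..#/#..#/##.., V12:+1/#.../#.#./###., V13:-1/#.../#..#/##.#
[#.#./#.#./##..] H move#2: H22:-1/#.#./#.#./####*
[#.#./#.#./####] V move#3: V01:+1/###./###./####*, V03:+1/#.##/#.##/####
[###./###./####] end (terminal -1, H#4); searched #.../#.../##.. to 7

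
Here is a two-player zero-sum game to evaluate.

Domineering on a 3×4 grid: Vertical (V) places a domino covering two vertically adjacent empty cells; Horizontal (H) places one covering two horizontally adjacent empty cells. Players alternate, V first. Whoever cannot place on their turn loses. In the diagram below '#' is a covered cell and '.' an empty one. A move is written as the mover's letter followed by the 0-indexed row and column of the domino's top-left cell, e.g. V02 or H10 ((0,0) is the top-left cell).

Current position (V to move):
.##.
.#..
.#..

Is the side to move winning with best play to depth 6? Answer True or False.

V winning at [.##./.#../.#..]: True

p1 V@[.##./.#../.#..]: V00[###./##../.#..]-1 V03[.###/.#.#/.#..]+1* V10[.##./##../##..]-1 V12[.##./.##./.##.]+1 V13[.##./.#.#/.#.#]+1
p2 H@[.###/.#.#/.#..]: H22[.###/.#.#/.###]-1*
p3 V@[.###/.#.#/.###]: V00[####/##.#/.###]+1* V10[.###/##.#/####]+1
p4 H@[####/##.#/.###] terminal -1; root [.##./.#../.#..] d6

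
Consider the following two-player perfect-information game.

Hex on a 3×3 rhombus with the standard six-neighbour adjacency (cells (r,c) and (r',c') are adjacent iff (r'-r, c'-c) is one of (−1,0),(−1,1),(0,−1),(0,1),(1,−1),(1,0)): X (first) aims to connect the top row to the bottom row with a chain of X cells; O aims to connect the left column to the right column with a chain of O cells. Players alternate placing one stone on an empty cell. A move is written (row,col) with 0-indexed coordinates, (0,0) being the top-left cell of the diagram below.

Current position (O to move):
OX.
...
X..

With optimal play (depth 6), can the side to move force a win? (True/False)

p1 O@[OX./.../X..]: (0,2)[OXO/.../X..]-1* (1,0)[OX./O../X..]-1 (1,1)[OX./.O./X..]-1 (1,2)[OX./..O/X..]-1 (2,1)[OX./.../XO.]-1 (2,2)[OX./.../X.O]-1
p2 X@[OXO/.../X..]: (1,0)[OXO/X../X..]+1* (1,1)[OXO/.X./X..]+1 (1,2)[OXO/..X/X..]+1 (2,1)[OXO/.../XX.]+1 (2,2)[OXO/.../X.X]+1
p3 O@[OXO/X../X..] terminal -1; root [OX./.../X..] d6

O winning at [OX./.../X..]: False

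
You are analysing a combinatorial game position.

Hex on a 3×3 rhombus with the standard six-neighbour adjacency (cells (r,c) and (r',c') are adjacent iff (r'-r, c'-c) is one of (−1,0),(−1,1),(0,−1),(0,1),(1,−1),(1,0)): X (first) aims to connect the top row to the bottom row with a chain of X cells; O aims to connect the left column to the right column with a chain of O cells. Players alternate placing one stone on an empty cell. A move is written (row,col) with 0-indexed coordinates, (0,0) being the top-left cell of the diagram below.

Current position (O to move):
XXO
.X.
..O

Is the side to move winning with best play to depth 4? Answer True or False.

ply 1, O at XXO/.X./..O | (1,0)=-1→XXO/OX./..O*; (1,2)=-1→XXO/.XO/..O; (2,0)=-1→XXO/.X./O.O; (2,1)=-1→XXO/.X./.OO
ply 2, X at XXO/OX./..O | (1,2)=+1→XXO/OXX/..O*; (2,0)=+1→XXO/OX./X.O; (2,1)=+1→XXO/OX./.XO
ply 3, O at XXO/OXX/..O | (2,0)=-1→XXO/OXX/O.O*; (2,1)=-1→XXO/OXX/.OO
ply 4, X at XXO/OXX/O.O | (2,1)=+1→XXO/OXX/OXO*
ply 5: XXO/OXX/OXO is terminal -1 (O); from XXO/.X./..O depth 4

O winning at [XXO/.X./..O]: False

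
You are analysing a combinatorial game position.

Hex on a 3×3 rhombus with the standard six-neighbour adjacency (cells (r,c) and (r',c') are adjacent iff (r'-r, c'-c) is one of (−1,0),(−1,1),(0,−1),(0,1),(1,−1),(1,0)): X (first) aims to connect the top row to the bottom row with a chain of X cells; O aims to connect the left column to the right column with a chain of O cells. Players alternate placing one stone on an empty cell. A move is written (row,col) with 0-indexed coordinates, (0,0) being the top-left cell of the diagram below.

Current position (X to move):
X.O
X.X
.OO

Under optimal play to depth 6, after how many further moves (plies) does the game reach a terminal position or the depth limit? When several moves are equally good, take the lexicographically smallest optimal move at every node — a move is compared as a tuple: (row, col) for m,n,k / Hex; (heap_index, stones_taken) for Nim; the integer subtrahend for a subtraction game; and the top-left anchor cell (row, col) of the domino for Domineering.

PV length from [X.O/X.X/.OO]: 1 ply

p1 X@[X.O/X.X/.OO]: (0,1)[XXO/X.X/.OO]-1 (1,1)[X.O/XXX/.OO]-1 (2,0)[X.O/X.X/XOO]+1*
p2 O@[X.O/X.X/XOO] terminal -1; root [X.O/X.X/.OO] d6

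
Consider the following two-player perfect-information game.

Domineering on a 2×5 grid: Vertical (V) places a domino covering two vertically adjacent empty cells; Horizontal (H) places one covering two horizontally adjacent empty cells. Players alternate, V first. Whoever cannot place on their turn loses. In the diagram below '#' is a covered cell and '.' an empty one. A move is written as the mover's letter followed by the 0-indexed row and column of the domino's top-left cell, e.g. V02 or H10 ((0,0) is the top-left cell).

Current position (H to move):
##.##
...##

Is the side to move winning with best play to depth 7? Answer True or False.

ply 1, H at ##.##/...## | H10=-1→##.##/##.##; H11=+1→##.##/.####*
ply 2: ##.##/.#### is terminal -1 (V); from ##.##/...## depth 7

H winning at [##.##/...##]: True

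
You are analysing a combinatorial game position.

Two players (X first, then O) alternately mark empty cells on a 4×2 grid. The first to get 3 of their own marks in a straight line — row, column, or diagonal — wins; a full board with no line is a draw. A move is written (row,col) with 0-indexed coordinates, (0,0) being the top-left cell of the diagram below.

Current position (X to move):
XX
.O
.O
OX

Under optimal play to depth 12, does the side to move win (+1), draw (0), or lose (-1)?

p1 X@[XX/.O/.O/OX]: (1,0)[XX/XO/.O/OX]+0* (2,0)[XX/.O/XO/OX]+0
p2 O@[XX/XO/.O/OX]: (2,0)[XX/XO/OO/OX]+0*
p3 X@[XX/XO/OO/OX] terminal +0; root [XX/.O/.O/OX] d12

value(XX/.O/.O/OX, X) = 0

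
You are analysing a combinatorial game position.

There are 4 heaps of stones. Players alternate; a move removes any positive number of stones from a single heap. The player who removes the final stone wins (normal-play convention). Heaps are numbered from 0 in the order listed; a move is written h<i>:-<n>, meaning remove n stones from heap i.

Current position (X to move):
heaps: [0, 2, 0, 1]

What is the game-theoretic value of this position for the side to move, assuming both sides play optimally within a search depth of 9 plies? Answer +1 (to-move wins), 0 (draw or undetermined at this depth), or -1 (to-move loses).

value((0,2,0,1), X) = +1

p1 X@[(0,2,0,1)]: h1:-1[(0,1,0,1)]+1* h1:-2[(0,0,0,1)]-1 h3:-1[(0,2,0,0)]-1
p2 O@[(0,1,0,1)]: h1:-1[(0,0,0,1)]-1* h3:-1[(0,1,0,0)]-1
p3 X@[(0,0,0,1)]: h3:-1[(0,0,0,0)]+1*
p4 O@[(0,0,0,0)] terminal -1; root [(0,2,0,1)] d9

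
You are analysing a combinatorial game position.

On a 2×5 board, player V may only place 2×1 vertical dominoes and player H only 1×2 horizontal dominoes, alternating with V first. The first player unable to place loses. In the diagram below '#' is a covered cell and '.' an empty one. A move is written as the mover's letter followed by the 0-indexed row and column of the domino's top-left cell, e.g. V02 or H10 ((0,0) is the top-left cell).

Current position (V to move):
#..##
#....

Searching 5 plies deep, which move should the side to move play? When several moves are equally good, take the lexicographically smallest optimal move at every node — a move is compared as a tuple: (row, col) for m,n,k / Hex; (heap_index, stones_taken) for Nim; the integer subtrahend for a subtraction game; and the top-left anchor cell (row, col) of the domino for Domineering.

V's best at [#..##/#....]: V02

[#..##/#....] V move#1: V01:-1/##.##/##..., V02:+1/#.###/#.#..*
[#.###/#.#..] H move#2: H13:-1/#.###/#.###*
[#.###/#.###] V move#3: V01:+1/#####/#####*
[#####/#####] end (terminal -1, H#4); searched #..##/#.... to 5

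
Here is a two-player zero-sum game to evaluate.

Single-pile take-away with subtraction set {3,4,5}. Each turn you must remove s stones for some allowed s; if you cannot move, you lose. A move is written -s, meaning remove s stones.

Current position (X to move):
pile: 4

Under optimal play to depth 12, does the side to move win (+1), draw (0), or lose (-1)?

value(4, X) = +1

[4] X move#1: -3:+1/1*, -4:+1/0
[1] end (terminal -1, O#2); searched 4 to 12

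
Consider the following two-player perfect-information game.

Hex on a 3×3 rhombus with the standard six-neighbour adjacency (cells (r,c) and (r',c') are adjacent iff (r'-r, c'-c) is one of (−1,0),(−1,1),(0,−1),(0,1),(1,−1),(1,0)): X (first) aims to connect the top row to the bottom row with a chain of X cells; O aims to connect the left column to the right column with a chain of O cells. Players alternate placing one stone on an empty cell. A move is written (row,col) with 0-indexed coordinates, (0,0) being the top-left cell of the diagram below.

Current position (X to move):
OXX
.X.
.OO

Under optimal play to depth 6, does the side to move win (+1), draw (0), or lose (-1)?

value(OXX/.X./.OO, X) = +1

[OXX/.X./.OO] X move#1: (1,0):-1/OXX/XX./.OO, (1,2):-1/OXX/.XX/.OO, (2,0):+1/OXX/.X./XOO*
[OXX/.X./XOO] end (terminal -1, O#2); searched OXX/.X./.OO to 6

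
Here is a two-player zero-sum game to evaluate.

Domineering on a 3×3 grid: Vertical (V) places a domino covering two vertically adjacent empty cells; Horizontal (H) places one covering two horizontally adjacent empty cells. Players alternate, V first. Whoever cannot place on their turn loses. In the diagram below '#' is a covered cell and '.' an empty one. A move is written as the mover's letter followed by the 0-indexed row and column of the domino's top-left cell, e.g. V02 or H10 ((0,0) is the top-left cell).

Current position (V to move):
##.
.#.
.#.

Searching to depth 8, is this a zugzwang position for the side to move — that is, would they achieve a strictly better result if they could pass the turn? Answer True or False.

ply 1, V at ##./.#./.#. | V02=+1→###/.##/.#.*; V10=+1→##./##./##.; V12=+1→##./.##/.##
ply 2: ###/.##/.#. is terminal -1 (H); from ##./.#./.#. depth 8
suppose V passes — search the same position with H to move:
pass> ply 1: ##./.#./.#. is terminal -1 (H); from ##./.#./.#. depth 8
for V: play +1, pass +1

zugzwang(##./.#./.#., V) = False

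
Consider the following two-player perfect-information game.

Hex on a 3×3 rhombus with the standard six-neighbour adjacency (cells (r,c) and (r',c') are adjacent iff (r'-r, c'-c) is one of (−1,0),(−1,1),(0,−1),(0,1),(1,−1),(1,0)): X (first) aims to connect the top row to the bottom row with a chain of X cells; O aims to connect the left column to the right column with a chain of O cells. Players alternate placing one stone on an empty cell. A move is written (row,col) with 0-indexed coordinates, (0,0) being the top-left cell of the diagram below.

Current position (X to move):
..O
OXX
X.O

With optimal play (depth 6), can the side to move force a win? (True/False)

X winning at [..O/OXX/X.O]: True

p1 X@[..O/OXX/X.O]: (0,0)[X.O/OXX/X.O]-1 (0,1)[.XO/OXX/X.O]+1* (2,1)[..O/OXX/XXO]-1
p2 O@[.XO/OXX/X.O] terminal -1; root [..O/OXX/X.O] d6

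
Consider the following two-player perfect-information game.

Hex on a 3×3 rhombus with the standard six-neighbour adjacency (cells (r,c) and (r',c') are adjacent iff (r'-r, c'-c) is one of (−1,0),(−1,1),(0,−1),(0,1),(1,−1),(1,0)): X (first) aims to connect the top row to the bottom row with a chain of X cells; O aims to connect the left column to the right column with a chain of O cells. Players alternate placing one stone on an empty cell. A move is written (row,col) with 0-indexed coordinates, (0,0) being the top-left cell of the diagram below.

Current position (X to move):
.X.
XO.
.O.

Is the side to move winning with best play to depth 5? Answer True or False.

p1 X@[.X./XO./.O.]: (0,0)[XX./XO./.O.]-1 (0,2)[.XX/XO./.O.]-1 (1,2)[.X./XOX/.O.]-1 (2,0)[.X./XO./XO.]+1* (2,2)[.X./XO./.OX]-1
p2 O@[.X./XO./XO.] terminal -1; root [.X./XO./.O.] d5

X winning at [.X./XO./.O.]: True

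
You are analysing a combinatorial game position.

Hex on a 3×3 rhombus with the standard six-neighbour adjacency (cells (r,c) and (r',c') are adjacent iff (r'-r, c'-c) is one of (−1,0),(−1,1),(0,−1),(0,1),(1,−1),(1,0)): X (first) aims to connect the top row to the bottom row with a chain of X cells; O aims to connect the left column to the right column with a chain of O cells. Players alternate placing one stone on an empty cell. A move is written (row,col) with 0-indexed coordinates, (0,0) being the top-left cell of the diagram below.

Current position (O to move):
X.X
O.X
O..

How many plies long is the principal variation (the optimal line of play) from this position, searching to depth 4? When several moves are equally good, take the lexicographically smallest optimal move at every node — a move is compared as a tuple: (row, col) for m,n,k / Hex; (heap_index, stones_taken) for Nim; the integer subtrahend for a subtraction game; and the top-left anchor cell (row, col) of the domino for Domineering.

[X.X/O.X/O..] O move#1: (0,1):-1/XOX/O.X/O..*, (1,1):-1/X.X/OOX/O.., (2,1):-1/X.X/O.X/OO., (2,2):-1/X.X/O.X/O.O
[XOX/O.X/O..] X move#2: (1,1):+1/XOX/OXX/O..*, (2,1):+1/XOX/O.X/OX., (2,2):+1/XOX/O.X/O.X
[XOX/OXX/O..] O move#3: (2,1):-1/XOX/OXX/OO.*, (2,2):-1/XOX/OXX/O.O
[XOX/OXX/OO.] X move#4: (2,2):+1/XOX/OXX/OOX*
[XOX/OXX/OOX] end (terminal -1, O#5); searched X.X/O.X/O.. to 4

PV length from [X.X/O.X/O..]: 4 plies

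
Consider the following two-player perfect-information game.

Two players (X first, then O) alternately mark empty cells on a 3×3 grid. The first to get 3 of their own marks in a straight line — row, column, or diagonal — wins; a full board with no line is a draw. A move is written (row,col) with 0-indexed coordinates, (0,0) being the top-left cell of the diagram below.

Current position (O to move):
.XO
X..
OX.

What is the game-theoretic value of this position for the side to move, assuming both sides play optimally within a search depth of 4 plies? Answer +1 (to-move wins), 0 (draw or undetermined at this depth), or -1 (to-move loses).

value(.XO/X../OX., O) = +1

ply 1, O at .XO/X../OX. | (0,0)=-1→OXO/X../OX.; (1,1)=+1→.XO/XO./OX.*; (1,2)=-1→.XO/X.O/OX.; (2,2)=-1→.XO/X../OXO
ply 2: .XO/XO./OX. is terminal -1 (X); from .XO/X../OX. depth 4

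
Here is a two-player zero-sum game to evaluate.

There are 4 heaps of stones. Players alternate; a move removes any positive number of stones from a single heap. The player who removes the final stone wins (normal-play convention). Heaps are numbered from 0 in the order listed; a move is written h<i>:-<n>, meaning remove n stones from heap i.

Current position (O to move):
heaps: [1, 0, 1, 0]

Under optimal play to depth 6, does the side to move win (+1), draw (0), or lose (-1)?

value((1,0,1,0), O) = -1

p1 O@[(1,0,1,0)]: h0:-1[(0,0,1,0)]-1* h2:-1[(1,0,0,0)]-1
p2 X@[(0,0,1,0)]: h2:-1[(0,0,0,0)]+1*
p3 O@[(0,0,0,0)] terminal -1; root [(1,0,1,0)] d6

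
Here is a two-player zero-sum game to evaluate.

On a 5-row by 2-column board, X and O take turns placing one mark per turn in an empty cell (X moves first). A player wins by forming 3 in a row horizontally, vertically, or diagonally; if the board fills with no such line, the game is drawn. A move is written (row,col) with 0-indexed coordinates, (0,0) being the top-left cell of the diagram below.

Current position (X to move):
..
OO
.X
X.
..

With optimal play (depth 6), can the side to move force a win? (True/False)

X winning at [../OO/.X/X./..]: False

ply 1, X at ../OO/.X/X./.. | (0,0)=+0→X./OO/.X/X./..*; (0,1)=+0→.X/OO/.X/X./..; (2,0)=+0→../OO/XX/X./..; (3,1)=+0→../OO/.X/XX/..; (4,0)=+0→../OO/.X/X./X.; (4,1)=+0→../OO/.X/X./.X
ply 2, O at X./OO/.X/X./.. | (0,1)=+0→XO/OO/.X/X./..*; (2,0)=+0→X./OO/OX/X./..; (3,1)=+0→X./OO/.X/XO/..; (4,0)=+0→X./OO/.X/X./O.; (4,1)=+0→X./OO/.X/X./.O
ply 3, X at XO/OO/.X/X./.. | (2,0)=+0→XO/OO/XX/X./..*; (3,1)=+0→XO/OO/.X/XX/..; (4,0)=+0→XO/OO/.X/X./X.; (4,1)=+0→XO/OO/.X/X./.X
ply 4, O at XO/OO/XX/X./.. | (3,1)=-1→XO/OO/XX/XO/..; (4,0)=+0→XO/OO/XX/X./O.*; (4,1)=-1→XO/OO/XX/X./.O
ply 5, X at XO/OO/XX/X./O. | (3,1)=+0→XO/OO/XX/XX/O.*; (4,1)=+0→XO/OO/XX/X./OX
ply 6, O at XO/OO/XX/XX/O. | (4,1)=+0→XO/OO/XX/XX/OO*
ply 7: XO/OO/XX/XX/OO is terminal +0 (X); from ../OO/.X/X./.. depth 6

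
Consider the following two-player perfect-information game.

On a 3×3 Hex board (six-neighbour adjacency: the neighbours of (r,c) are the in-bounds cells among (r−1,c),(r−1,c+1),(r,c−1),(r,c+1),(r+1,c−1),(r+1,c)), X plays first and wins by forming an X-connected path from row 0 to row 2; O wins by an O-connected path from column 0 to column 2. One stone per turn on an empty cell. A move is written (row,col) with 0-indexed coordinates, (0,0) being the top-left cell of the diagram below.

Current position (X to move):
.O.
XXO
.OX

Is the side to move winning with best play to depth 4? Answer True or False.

X winning at [.O./XXO/.OX]: True

ply 1, X at .O./XXO/.OX | (0,0)=-1→XO./XXO/.OX; (0,2)=-1→.OX/XXO/.OX; (2,0)=+1→.O./XXO/XOX*
ply 2, O at .O./XXO/XOX | (0,0)=-1→OO./XXO/XOX*; (0,2)=-1→.OO/XXO/XOX
ply 3, X at OO./XXO/XOX | (0,2)=+1→OOX/XXO/XOX*
ply 4: OOX/XXO/XOX is terminal -1 (O); from .O./XXO/.OX depth 4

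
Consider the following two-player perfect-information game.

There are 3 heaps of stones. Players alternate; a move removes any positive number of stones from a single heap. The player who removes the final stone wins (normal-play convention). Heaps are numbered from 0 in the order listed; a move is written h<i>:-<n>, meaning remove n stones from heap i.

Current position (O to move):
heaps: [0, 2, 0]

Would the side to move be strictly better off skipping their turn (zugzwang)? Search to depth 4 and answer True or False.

[(0,2,0)] O move#1: h1:-1:-1/(0,1,0), h1:-2:+1/(0,0,0)*
[(0,0,0)] end (terminal -1, X#2); searched (0,2,0) to 4
suppose O passes — search the same position with X to move:
pass> [(0,2,0)] X move#1: h1:-1:-1/(0,1,0), h1:-2:+1/(0,0,0)*
pass> [(0,0,0)] end (terminal -1, O#2); searched (0,2,0) to 4
for O: play +1, pass -1

zugzwang((0,2,0), O) = False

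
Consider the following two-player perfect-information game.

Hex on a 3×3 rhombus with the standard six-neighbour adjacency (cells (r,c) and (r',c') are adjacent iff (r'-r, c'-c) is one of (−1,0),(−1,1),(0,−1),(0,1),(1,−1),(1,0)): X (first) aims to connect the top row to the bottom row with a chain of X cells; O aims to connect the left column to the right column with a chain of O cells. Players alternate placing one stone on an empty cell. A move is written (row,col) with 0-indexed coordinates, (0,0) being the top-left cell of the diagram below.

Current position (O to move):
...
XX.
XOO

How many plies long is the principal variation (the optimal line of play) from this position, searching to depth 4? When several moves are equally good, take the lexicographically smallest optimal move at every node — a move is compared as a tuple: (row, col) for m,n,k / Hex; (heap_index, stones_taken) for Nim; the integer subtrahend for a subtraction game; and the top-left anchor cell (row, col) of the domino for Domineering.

PV length from [.../XX./XOO]: 2 plies

ply 1, O at .../XX./XOO | (0,0)=-1→O../XX./XOO*; (0,1)=-1→.O./XX./XOO; (0,2)=-1→..O/XX./XOO; (1,2)=-1→.../XXO/XOO
ply 2, X at O../XX./XOO | (0,1)=+1→OX./XX./XOO*; (0,2)=+1→O.X/XX./XOO; (1,2)=+1→O../XXX/XOO
ply 3: OX./XX./XOO is terminal -1 (O); from .../XX./XOO depth 4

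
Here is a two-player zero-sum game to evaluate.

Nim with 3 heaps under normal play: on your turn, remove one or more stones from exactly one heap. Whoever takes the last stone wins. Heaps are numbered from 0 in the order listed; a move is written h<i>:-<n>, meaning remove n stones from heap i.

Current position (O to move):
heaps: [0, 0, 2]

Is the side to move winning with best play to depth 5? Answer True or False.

p1 O@[(0,0,2)]: h2:-1[(0,0,1)]-1 h2:-2[(0,0,0)]+1*
p2 X@[(0,0,0)] terminal -1; root [(0,0,2)] d5

O winning at [(0,0,2)]: True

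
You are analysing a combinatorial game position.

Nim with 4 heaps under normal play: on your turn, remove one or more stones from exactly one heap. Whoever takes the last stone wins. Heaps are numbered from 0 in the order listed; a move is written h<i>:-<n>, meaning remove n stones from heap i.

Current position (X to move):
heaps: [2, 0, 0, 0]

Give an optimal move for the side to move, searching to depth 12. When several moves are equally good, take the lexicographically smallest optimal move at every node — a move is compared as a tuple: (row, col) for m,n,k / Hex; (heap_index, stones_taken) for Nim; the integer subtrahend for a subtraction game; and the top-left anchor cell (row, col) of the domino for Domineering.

X's best at [(2,0,0,0)]: h0:-2

ply 1, X at (2,0,0,0) | h0:-1=-1→(1,0,0,0); h0:-2=+1→(0,0,0,0)*
ply 2: (0,0,0,0) is terminal -1 (O); from (2,0,0,0) depth 12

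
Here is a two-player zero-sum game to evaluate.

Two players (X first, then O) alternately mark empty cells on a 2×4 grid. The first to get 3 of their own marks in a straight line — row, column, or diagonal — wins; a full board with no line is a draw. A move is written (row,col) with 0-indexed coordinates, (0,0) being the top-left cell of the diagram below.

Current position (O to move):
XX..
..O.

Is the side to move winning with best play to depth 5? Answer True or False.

O winning at [XX../..O.]: False

ply 1, O at XX../..O. | (0,2)=+0→XXO./..O.*; (0,3)=-1→XX.O/..O.; (1,0)=-1→XX../O.O.; (1,1)=-1→XX../.OO.; (1,3)=-1→XX../..OO
ply 2, X at XXO./..O. | (0,3)=-1→XXOX/..O.; (1,0)=+0→XXO./X.O.*; (1,1)=+0→XXO./.XO.; (1,3)=+0→XXO./..OX
ply 3, O at XXO./X.O. | (0,3)=+0→XXOO/X.O.*; (1,1)=+0→XXO./XOO.; (1,3)=+0→XXO./X.OO
ply 4, X at XXOO/X.O. | (1,1)=+0→XXOO/XXO.*; (1,3)=+0→XXOO/X.OX
ply 5, O at XXOO/XXO. | (1,3)=+0→XXOO/XXOO*
ply 6: XXOO/XXOO is terminal +0 (X); from XX../..O. depth 5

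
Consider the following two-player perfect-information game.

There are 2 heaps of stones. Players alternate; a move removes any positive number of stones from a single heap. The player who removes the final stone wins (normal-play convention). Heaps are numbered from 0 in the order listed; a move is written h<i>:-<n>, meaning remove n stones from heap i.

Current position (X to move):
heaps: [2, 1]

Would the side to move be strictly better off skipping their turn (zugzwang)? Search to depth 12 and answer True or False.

zugzwang((2,1), X) = False

[(2,1)] X move#1: h0:-1:+1/(1,1)*, h0:-2:-1/(0,1), h1:-1:-1/(2,0)
[(1,1)] O move#2: h0:-1:-1/(0,1)*, h1:-1:-1/(1,0)
[(0,1)] X move#3: h1:-1:+1/(0,0)*
[(0,0)] end (terminal -1, O#4); searched (2,1) to 12
if X skipped the turn, O would face:
~ [(2,1)] O move#1: h0:-1:+1/(1,1)*, h0:-2:-1/(0,1), h1:-1:-1/(2,0)
~ [(1,1)] X move#2: h0:-1:-1/(0,1)*, h1:-1:-1/(1,0)
~ [(0,1)] O move#3: h1:-1:+1/(0,0)*
~ [(0,0)] end (terminal -1, X#4); searched (2,1) to 12
compare (X): move=+1 vs pass=-1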